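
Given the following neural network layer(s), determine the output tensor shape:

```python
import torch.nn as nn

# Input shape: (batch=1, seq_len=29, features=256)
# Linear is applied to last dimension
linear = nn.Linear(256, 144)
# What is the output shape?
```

Input: (1, 29, 256) -> Output: (1, 29, 144)

Answer: (1, 29, 144)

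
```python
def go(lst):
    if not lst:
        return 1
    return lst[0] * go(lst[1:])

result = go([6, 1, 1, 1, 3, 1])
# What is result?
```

Product over [6, 1, 1, 1, 3, 1] = 6 * 1 * 1 * 1 * 3 * 1 = 18

Answer: 18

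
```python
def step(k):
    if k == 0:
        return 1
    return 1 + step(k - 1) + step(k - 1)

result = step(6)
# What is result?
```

step(k) = 1 + 2·step(k-1), step(0)=1. Closed form: (1+1)·2^6 - 1 = 127.

Answer: 127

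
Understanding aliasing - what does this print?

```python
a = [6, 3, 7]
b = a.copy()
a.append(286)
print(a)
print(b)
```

Key concept: list.copy() creates independent copy.
Step by step:
`a = [6, 3, 7]` → a = [6, 3, 7]
`b = a.copy()` → b = [6, 3, 7]
`a.append(286)` → a = [6, 3, 7, 286]
`print(a)` → prints [6, 3, 7, 286]
`print(b)` → prints [6, 3, 7]

Answer:
[6, 3, 7, 286]
[6, 3, 7]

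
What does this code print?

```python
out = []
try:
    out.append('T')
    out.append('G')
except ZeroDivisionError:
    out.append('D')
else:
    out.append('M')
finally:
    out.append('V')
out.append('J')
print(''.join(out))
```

Execution trace: 'T' (try body) → 'G' (try body, no exception) → 'M' (else) → 'V' (finally) → 'J' (after the try/except). Output: TGMVJ

Answer: TGMVJ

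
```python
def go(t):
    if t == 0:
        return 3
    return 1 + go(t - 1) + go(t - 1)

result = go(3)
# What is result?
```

go(t) = 1 + 2·go(t-1), go(0)=3. Closed form: (3+1)·2^3 - 1 = 31.

Answer: 31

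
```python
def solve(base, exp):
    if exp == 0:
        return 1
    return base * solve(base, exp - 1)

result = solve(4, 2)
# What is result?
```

solve(4, 2) = 4 * 4 = 16

Answer: 16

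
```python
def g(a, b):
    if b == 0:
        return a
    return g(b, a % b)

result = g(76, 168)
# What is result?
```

g(76, 168) -> g(168, 76) -> g(76, 16) -> g(16, 12) -> g(12, 4) -> g(4, 0) -> 4

Answer: 4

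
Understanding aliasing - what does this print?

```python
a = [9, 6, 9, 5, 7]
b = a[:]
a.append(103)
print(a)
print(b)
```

Key concept: slice [:] creates copy.
Step by step:
`a = [9, 6, 9, 5, 7]` → a = [9, 6, 9, 5, 7]
`b = a[:]` → b = [9, 6, 9, 5, 7]
`a.append(103)` → a = [9, 6, 9, 5, 7, 103]
`print(a)` → prints [9, 6, 9, 5, 7, 103]
`print(b)` → prints [9, 6, 9, 5, 7]

Answer:
[9, 6, 9, 5, 7, 103]
[9, 6, 9, 5, 7]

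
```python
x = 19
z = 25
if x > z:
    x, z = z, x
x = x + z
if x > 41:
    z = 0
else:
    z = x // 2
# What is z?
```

Trace:
`x = 19` → x = 19
`z = 25` → z = 25
`if x > z: ...` → x > z is False → no variable changes
`x = x + z` → x = 44
`if x > 41: ...` → x > 41 is True → z = 0
So z = 0

Answer: 0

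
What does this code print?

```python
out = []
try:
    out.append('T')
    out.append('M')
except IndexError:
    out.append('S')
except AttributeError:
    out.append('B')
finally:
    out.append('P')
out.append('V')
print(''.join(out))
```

Execution trace: 'T' (try body) → 'M' (try body, no exception) → 'P' (finally) → 'V' (after the try/except). Output: TMPV

Answer: TMPV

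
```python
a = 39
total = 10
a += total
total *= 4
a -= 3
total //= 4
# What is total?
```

Trace:
`a = 39` → a = 39
`total = 10` → total = 10
`a += total` → a = 49
`total *= 4` → total = 40
`a -= 3` → a = 46
`total //= 4` → total = 10
So total = 10

Answer: 10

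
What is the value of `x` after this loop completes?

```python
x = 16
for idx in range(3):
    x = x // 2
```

Halve 3 times: 16 // 2^3 = 2
`x` takes the values: 16 → 8 → 4 → 2

Answer: 2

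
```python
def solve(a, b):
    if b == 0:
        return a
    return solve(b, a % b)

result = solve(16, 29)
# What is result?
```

solve(16, 29) -> solve(29, 16) -> solve(16, 13) -> solve(13, 3) -> solve(3, 1) -> solve(1, 0) -> 1

Answer: 1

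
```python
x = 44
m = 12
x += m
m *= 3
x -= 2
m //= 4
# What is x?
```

Trace:
`x = 44` → x = 44
`m = 12` → m = 12
`x += m` → x = 56
`m *= 3` → m = 36
`x -= 2` → x = 54
`m //= 4` → m = 9
So x = 54

Answer: 54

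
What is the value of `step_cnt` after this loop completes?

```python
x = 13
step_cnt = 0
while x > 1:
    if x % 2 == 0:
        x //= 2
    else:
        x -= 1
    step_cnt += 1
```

Steps to reduce 13 to 1
`step_cnt` takes the values: 0 → 1 → 2 → 3 → 4 → 5

Answer: 5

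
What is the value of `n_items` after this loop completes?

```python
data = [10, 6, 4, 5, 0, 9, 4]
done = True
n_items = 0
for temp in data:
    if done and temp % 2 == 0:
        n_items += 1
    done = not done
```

Count even values at even positions
`n_items` takes the values: 0 → 1 → 2 → 3 → 4

Answer: 4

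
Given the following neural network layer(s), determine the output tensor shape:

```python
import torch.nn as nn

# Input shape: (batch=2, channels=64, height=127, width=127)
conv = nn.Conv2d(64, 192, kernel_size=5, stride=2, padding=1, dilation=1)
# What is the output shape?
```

Input: (2, 64, 127, 127) -> Output: (2, 192, 63, 63)

Answer: (2, 192, 63, 63)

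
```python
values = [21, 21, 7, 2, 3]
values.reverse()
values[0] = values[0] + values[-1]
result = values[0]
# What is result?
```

Trace:
`values = [21, 21, 7, 2, 3]` → values = [21, 21, 7, 2, 3]
`values.reverse()` → values = [3, 2, 7, 21, 21]
`values[0] = values[0] + values[-1]` → values = [24, 2, 7, 21, 21]
`result = values[0]` → result = 24
So result = 24

Answer: 24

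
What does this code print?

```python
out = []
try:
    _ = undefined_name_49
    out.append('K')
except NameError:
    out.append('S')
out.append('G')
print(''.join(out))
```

Execution trace: 'S' (except NameError) → 'G' (after the try/except). Output: SG

Answer: SG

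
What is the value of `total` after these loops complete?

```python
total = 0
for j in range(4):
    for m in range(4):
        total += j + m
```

Sum of all j+m for j,m in 4x4
`total` takes the values: 0 → 1 → 3 → 6 → 7 → 9 → 12 → 16 → 18 → 21 → 25 → 30 → 33 → 37 → 42 → 48

Answer: 48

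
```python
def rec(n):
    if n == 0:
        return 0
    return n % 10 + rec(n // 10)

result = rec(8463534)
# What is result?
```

Sum of digits of 8463534: 4 + 3 + 5 + 3 + 6 + 4 + 8 = 33

Answer: 33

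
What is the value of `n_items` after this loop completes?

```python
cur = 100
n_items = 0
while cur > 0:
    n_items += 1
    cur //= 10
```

Count digits by repeated division by 10
`n_items` takes the values: 0 → 1 → 2 → 3

Answer: 3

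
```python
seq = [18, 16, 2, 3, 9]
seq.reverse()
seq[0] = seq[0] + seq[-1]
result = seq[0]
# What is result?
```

Trace:
`seq = [18, 16, 2, 3, 9]` → seq = [18, 16, 2, 3, 9]
`seq.reverse()` → seq = [9, 3, 2, 16, 18]
`seq[0] = seq[0] + seq[-1]` → seq = [27, 3, 2, 16, 18]
`result = seq[0]` → result = 27
So result = 27

Answer: 27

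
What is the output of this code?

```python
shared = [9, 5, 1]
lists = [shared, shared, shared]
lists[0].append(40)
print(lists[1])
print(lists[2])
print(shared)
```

Key concept: list of same reference.
Step by step:
`shared = [9, 5, 1]` → shared = [9, 5, 1]
`lists = [shared, shared, shared]` → lists = [[9, 5, 1], [9, 5, 1], [9, 5, 1]]
`lists[0].append(40)` → shared = [9, 5, 1, 40]; lists = [[9, 5, 1, 40], [9, 5, 1, 40], [9, 5, 1, 40]]
`print(lists[1])` → prints [9, 5, 1, 40]
`print(lists[2])` → prints [9, 5, 1, 40]
`print(shared)` → prints [9, 5, 1, 40]

Answer:
[9, 5, 1, 40]
[9, 5, 1, 40]
[9, 5, 1, 40]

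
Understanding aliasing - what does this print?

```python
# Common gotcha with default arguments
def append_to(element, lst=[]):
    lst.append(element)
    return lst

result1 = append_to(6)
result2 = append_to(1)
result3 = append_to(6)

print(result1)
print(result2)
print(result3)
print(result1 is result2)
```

Key concept: mutable default argument gotcha.
Step by step:
`result1 = append_to(6)` → result1 = [6]
`result2 = append_to(1)` → result1 = [6, 1] (same object as result2); result2 = [6, 1] (same object as result1)
`result3 = append_to(6)` → result1 = [6, 1, 6] (same object as result2, result3); result2 = [6, 1, 6] (same object as result1, result3); result3 = [6, 1, 6] (same object as result1, result2)
`print(result1)` → prints [6, 1, 6]
`print(result2)` → prints [6, 1, 6]
`print(result3)` → prints [6, 1, 6]
`print(result1 is result2)` → prints True

Answer:
[6, 1, 6]
[6, 1, 6]
[6, 1, 6]
True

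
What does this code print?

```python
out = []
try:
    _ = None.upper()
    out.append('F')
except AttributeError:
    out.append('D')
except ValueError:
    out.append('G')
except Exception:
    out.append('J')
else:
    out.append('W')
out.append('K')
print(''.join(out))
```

Execution trace: 'D' (except AttributeError) → 'K' (after the try/except). Output: DK

Answer: DK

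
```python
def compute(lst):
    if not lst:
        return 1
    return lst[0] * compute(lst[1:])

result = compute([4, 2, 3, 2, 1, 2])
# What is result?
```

Product over [4, 2, 3, 2, 1, 2] = 4 * 2 * 3 * 2 * 1 * 2 = 96

Answer: 96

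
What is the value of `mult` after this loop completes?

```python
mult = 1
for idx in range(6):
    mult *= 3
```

3^6 = 729
`mult` takes the values: 1 → 3 → 9 → 27 → 81 → 243 → 729

Answer: 729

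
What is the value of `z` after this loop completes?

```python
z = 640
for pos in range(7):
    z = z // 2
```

Halve 7 times: 640 // 2^7 = 5
`z` takes the values: 640 → 320 → 160 → 80 → 40 → 20 → 10 → 5

Answer: 5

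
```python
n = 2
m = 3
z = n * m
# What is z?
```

Trace:
`n = 2` → n = 2
`m = 3` → m = 3
`z = n * m` → z = 6
So z = 6

Answer: 6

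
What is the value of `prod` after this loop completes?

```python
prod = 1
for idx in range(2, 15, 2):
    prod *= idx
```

Product of even numbers 2 to 14
`prod` takes the values: 1 → 2 → 8 → 48 → 384 → 3840 → 46080 → 645120

Answer: 645120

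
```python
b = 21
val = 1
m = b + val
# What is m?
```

Trace:
`b = 21` → b = 21
`val = 1` → val = 1
`m = b + val` → m = 22
So m = 22

Answer: 22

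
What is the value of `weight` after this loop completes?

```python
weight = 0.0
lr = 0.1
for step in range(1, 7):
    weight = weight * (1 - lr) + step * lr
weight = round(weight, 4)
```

Moving average with lr=0.1
`weight` takes the values: 0.0 → 0.1 → 0.29 → 0.561 → 0.9049 → 1.31441 → 1.782969 → 1.783

Answer: 1.783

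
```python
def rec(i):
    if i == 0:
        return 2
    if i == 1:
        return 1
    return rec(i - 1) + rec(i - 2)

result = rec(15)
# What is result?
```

Build up from base cases: rec(0)=2, rec(1)=1, rec(2)=3, rec(3)=4, rec(4)=7, rec(5)=11, rec(6)=18, ..., rec(15)=1364

Answer: 1364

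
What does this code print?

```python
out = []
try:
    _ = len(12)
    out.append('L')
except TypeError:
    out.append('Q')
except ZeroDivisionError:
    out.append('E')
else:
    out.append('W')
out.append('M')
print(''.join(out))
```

Execution trace: 'Q' (except TypeError) → 'M' (after the try/except). Output: QM

Answer: QM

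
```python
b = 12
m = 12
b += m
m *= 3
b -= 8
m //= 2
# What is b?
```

Trace:
`b = 12` → b = 12
`m = 12` → m = 12
`b += m` → b = 24
`m *= 3` → m = 36
`b -= 8` → b = 16
`m //= 2` → m = 18
So b = 16

Answer: 16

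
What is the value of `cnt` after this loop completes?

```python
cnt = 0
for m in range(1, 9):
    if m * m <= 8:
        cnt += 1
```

Count numbers where m² ≤ 8
`cnt` takes the values: 0 → 1 → 2

Answer: 2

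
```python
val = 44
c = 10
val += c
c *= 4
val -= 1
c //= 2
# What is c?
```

Trace:
`val = 44` → val = 44
`c = 10` → c = 10
`val += c` → val = 54
`c *= 4` → c = 40
`val -= 1` → val = 53
`c //= 2` → c = 20
So c = 20

Answer: 20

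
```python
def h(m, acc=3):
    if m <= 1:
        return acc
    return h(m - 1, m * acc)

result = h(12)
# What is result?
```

Accumulator trace (n, acc): (12, 3) -> (11, 36) -> (10, 396) -> (9, 3960) -> (8, 35640) -> (7, 285120) -> (6, 1995840) -> (5, 11975040) -> (4, 59875200) -> (3, 239500800) -> (2, 718502400) -> (1, 1437004800) -> return 1437004800

Answer: 1437004800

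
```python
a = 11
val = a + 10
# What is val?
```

Trace:
`a = 11` → a = 11
`val = a + 10` → val = 21
So val = 21

Answer: 21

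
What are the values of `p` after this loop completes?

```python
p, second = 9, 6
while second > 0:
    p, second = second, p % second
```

GCD of 9 and 6
`p` takes the values: 9 → 6 → 3

Answer: 3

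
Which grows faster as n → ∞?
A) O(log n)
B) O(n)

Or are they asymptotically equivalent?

O(log n) vs O(n): Higher order terms dominate.

Answer: B) O(n) grows faster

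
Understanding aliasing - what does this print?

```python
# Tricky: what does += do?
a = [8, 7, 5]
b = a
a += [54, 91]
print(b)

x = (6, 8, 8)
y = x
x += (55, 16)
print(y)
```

Key concept: += behavior differs for mutable vs immutable.
Step by step:
`a = [8, 7, 5]` → a = [8, 7, 5]
`b = a` → b = [8, 7, 5] (same object as a)
`a += [54, 91]` → a = [8, 7, 5, 54, 91] (same object as b); b = [8, 7, 5, 54, 91] (same object as a)
`print(b)` → prints [8, 7, 5, 54, 91]
`x = (6, 8, 8)` → x = (6, 8, 8)
`y = x` → y = (6, 8, 8)
`x += (55, 16)` → x = (6, 8, 8, 55, 16)
`print(y)` → prints (6, 8, 8)

Answer:
[8, 7, 5, 54, 91]
(6, 8, 8)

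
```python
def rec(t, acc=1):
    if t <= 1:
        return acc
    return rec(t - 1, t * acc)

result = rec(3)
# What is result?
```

Accumulator trace (n, acc): (3, 1) -> (2, 3) -> (1, 6) -> return 6

Answer: 6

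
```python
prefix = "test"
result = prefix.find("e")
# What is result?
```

Trace:
`prefix = "test"` → prefix = 'test'
`result = prefix.find("e")` → result = 1
So result = 1

Answer: 1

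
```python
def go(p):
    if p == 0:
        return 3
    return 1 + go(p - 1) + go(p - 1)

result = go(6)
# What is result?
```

go(p) = 1 + 2·go(p-1), go(0)=3. Closed form: (3+1)·2^6 - 1 = 255.

Answer: 255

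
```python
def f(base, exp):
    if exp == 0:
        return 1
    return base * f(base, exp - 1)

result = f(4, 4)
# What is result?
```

f(4, 4) = 4 * 4 * 4 * 4 = 256

Answer: 256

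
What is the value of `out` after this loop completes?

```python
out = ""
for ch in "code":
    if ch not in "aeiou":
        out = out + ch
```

Remove vowels from 'code'
`out` takes the values: "" → "c" → "cd"

Answer: "cd"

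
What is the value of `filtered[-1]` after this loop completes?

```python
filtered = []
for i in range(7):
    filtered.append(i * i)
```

Last element of squares 0 to 6
`filtered` takes the values: [] → [0] → [0, 1] → [0, 1, 4] → [0, 1, 4, 9] → [0, 1, 4, 9, 16] → [0, 1, 4, 9, 16, 25] → [0, 1, 4, 9, 16, 25, 36]
So `filtered[-1]` = 36

Answer: 36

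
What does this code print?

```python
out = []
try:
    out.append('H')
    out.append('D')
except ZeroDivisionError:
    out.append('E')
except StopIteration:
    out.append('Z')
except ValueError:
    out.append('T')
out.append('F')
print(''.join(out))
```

Execution trace: 'H' (try body) → 'D' (try body, no exception) → 'F' (after the try/except). Output: HDF

Answer: HDF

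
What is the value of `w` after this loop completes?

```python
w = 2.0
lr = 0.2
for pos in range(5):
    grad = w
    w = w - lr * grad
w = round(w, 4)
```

Gradient descent: w = 2.0 * (1 - 0.2)^5
`w` takes the values: 2.0 → 1.6 → 1.28 → 1.024 → 0.8192 → 0.65536 → 0.6554

Answer: 0.6554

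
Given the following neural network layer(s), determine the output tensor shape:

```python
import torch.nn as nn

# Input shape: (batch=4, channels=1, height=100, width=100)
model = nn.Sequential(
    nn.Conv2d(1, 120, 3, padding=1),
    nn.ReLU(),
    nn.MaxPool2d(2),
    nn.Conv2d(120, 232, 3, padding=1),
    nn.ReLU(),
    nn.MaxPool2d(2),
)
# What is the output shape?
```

Input: (4, 1, 100, 100) -> after first Conv2d: (4, 120, 100, 100) -> after first MaxPool2d: (4, 120, 50, 50) -> after second Conv2d: (4, 232, 50, 50) -> Output: (4, 232, 25, 25)

Answer: (4, 232, 25, 25)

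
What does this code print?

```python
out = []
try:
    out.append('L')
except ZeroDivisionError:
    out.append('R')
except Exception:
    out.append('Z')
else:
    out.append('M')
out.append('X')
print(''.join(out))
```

Execution trace: 'L' (try body, no exception) → 'M' (else) → 'X' (after the try/except). Output: LMX

Answer: LMX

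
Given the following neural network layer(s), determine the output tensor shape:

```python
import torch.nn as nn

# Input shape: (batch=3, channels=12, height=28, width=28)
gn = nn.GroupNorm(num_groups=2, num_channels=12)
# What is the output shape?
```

Input: (3, 12, 28, 28) -> Output: (3, 12, 28, 28)

Answer: (3, 12, 28, 28)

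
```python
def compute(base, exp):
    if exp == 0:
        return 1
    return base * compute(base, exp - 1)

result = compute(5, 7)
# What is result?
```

compute(5, 7) = 5 * 5 * 5 * 5 * 5 * 5 * 5 = 78125

Answer: 78125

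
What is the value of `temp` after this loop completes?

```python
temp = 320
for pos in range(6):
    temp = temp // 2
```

Halve 6 times: 320 // 2^6 = 5
`temp` takes the values: 320 → 160 → 80 → 40 → 20 → 10 → 5

Answer: 5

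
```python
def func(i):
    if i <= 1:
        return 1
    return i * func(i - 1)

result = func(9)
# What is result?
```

func(9) = 9 * 8 * 7 * 6 * 5 * 4 * 3 * 2 * 1 = 362880

Answer: 362880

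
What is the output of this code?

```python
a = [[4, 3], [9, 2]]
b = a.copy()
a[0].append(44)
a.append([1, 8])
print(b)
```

Key concept: shallow copy with nested lists.
Step by step:
`a = [[4, 3], [9, 2]]` → a = [[4, 3], [9, 2]]
`b = a.copy()` → b = [[4, 3], [9, 2]]
`a[0].append(44)` → a = [[4, 3, 44], [9, 2]]; b = [[4, 3, 44], [9, 2]]
`a.append([1, 8])` → a = [[4, 3, 44], [9, 2], [1, 8]]
`print(b)` → prints [[4, 3, 44], [9, 2]]

Answer: [[4, 3, 44], [9, 2]]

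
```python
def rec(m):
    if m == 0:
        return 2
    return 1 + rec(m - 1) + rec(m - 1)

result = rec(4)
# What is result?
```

rec(m) = 1 + 2·rec(m-1), rec(0)=2. Closed form: (2+1)·2^4 - 1 = 47.

Answer: 47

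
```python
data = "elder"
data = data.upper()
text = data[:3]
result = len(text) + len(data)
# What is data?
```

Trace:
`data = "elder"` → data = 'elder'
`data = data.upper()` → data = 'ELDER'
`text = data[:3]` → text = 'ELD'
`result = len(text) + len(data)` → result = 8
So data = 'ELDER'

Answer: 'ELDER'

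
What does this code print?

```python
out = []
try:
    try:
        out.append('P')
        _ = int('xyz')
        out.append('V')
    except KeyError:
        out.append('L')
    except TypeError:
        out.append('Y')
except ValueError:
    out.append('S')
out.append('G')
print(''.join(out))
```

Execution trace: 'P' (inner try body) → 'S' (outer except ValueError) → 'G' (after the try/except). Output: PSG

Answer: PSG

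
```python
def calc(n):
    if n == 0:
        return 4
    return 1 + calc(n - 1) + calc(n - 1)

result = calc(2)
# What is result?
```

calc(n) = 1 + 2·calc(n-1), calc(0)=4. Closed form: (4+1)·2^2 - 1 = 19.

Answer: 19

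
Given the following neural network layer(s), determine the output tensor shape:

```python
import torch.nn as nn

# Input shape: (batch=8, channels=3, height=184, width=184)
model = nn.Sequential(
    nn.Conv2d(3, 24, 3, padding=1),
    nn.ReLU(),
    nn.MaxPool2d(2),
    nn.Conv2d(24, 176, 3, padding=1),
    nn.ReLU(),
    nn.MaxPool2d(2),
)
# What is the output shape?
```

Input: (8, 3, 184, 184) -> after first Conv2d: (8, 24, 184, 184) -> after first MaxPool2d: (8, 24, 92, 92) -> after second Conv2d: (8, 176, 92, 92) -> Output: (8, 176, 46, 46)

Answer: (8, 176, 46, 46)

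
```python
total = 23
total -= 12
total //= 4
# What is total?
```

Trace:
`total = 23` → total = 23
`total -= 12` → total = 11
`total //= 4` → total = 2
So total = 2

Answer: 2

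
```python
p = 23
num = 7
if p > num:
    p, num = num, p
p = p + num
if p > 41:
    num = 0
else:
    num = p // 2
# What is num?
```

Trace:
`p = 23` → p = 23
`num = 7` → num = 7
`if p > num: ...` → p > num is True → p = 7; num = 23
`p = p + num` → p = 30
`if p > 41: ...` → p > 41 is False, take else branch → num = 15
So num = 15

Answer: 15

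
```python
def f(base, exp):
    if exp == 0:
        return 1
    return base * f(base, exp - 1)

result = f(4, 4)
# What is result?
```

f(4, 4) = 4 * 4 * 4 * 4 = 256

Answer: 256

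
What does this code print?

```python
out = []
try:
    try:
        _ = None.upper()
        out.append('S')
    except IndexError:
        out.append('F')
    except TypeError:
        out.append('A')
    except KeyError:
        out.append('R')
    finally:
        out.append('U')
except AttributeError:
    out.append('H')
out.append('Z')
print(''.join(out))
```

Execution trace: 'U' (inner finally) → 'H' (outer except AttributeError) → 'Z' (after the try/except). Output: UHZ

Answer: UHZ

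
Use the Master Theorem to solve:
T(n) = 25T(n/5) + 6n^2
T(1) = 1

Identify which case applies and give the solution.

a=25, b=5, f(n)=6n^2. log_5(25) = 2. Since c=2 = 2, Case 2 applies: T(n) = Θ(n^log_b(a) · log n) = O(n^2 log n).

Answer: O(n^2 log n) - Case 2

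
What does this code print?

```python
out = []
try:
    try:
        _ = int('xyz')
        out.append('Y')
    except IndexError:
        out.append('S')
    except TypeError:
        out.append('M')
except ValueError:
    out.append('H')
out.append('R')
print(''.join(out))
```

Execution trace: 'H' (outer except ValueError) → 'R' (after the try/except). Output: HR

Answer: HR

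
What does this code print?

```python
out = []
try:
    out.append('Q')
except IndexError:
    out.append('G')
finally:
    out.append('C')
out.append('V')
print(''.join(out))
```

Execution trace: 'Q' (try body, no exception) → 'C' (finally) → 'V' (after the try/except). Output: QCV

Answer: QCV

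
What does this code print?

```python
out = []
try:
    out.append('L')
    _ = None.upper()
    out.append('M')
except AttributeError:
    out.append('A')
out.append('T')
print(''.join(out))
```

Execution trace: 'L' (try body) → 'A' (except AttributeError) → 'T' (after the try/except). Output: LAT

Answer: LAT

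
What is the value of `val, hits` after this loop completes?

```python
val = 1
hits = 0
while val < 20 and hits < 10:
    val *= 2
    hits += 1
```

Double until >= 20 or 10 iterations
`val, hits` takes the values: (1, 0) → (2, 0) → (2, 1) → (4, 1) → (4, 2) → (8, 2) → (8, 3) → (16, 3) → (16, 4) → (32, 4) → (32, 5)

Answer: 32, 5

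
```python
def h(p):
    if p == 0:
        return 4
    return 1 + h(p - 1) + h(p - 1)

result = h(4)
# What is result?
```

h(p) = 1 + 2·h(p-1), h(0)=4. Closed form: (4+1)·2^4 - 1 = 79.

Answer: 79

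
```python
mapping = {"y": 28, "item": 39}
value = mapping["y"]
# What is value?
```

Trace:
`mapping = {"y": 28, "item": 39}` → mapping = {'y': 28, 'item': 39}
`value = mapping["y"]` → value = 28
So value = 28

Answer: 28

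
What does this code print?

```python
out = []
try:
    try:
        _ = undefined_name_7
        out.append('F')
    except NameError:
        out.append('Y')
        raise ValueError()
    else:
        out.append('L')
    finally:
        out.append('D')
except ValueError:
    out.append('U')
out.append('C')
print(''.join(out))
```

Execution trace: 'Y' (inner except NameError) → 'D' (inner finally) → 'U' (outer except ValueError) → 'C' (after the try/except). Output: YDUC

Answer: YDUC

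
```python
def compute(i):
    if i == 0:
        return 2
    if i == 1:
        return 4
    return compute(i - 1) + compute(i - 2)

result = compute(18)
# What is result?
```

Build up from base cases: compute(0)=2, compute(1)=4, compute(2)=6, compute(3)=10, compute(4)=16, compute(5)=26, compute(6)=42, ..., compute(18)=13530

Answer: 13530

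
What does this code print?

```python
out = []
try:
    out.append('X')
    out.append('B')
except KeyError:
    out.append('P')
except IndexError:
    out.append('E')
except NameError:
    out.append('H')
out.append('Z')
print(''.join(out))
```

Execution trace: 'X' (try body) → 'B' (try body, no exception) → 'Z' (after the try/except). Output: XBZ

Answer: XBZ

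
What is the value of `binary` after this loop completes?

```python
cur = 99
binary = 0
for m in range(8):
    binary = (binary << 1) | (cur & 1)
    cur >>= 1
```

Reverse lowest 8 bits of 99
`binary` takes the values: 0 → 1 → 3 → 6 → 12 → 24 → 49 → 99 → 198

Answer: 198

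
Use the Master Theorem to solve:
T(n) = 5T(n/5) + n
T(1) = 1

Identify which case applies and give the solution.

a=5, b=5, f(n)=n. log_5(5) = 1. Since c=1 = 1, Case 2 applies: T(n) = Θ(n^log_b(a) · log n) = O(n log n).

Answer: O(n log n) - Case 2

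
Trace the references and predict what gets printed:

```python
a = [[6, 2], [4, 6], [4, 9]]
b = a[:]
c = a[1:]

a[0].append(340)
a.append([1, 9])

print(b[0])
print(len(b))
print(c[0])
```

Key concept: slice with nested mutation.
Step by step:
`a = [[6, 2], [4, 6], [4, 9]]` → a = [[6, 2], [4, 6], [4, 9]]
`b = a[:]` → b = [[6, 2], [4, 6], [4, 9]]
`c = a[1:]` → c = [[4, 6], [4, 9]]
`a[0].append(340)` → a = [[6, 2, 340], [4, 6], [4, 9]]; b = [[6, 2, 340], [4, 6], [4, 9]]
`a.append([1, 9])` → a = [[6, 2, 340], [4, 6], [4, 9], [1, 9]]
`print(b[0])` → prints [6, 2, 340]
`print(len(b))` → prints 3
`print(c[0])` → prints [4, 6]

Answer:
[6, 2, 340]
3
[4, 6]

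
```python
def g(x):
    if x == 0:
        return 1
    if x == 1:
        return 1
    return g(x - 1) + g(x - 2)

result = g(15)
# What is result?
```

Build up from base cases: g(0)=1, g(1)=1, g(2)=2, g(3)=3, g(4)=5, g(5)=8, g(6)=13, ..., g(15)=987

Answer: 987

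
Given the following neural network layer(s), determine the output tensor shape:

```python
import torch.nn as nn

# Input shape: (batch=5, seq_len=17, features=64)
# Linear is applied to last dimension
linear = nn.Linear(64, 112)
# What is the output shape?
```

Input: (5, 17, 64) -> Output: (5, 17, 112)

Answer: (5, 17, 112)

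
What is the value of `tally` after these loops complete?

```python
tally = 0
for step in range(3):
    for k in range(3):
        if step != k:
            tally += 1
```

3² - 3 (exclude diagonal)
`tally` takes the values: 0 → 1 → 2 → 3 → 4 → 5 → 6

Answer: 6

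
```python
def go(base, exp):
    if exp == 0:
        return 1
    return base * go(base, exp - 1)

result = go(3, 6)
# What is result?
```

go(3, 6) = 3 * 3 * 3 * 3 * 3 * 3 = 729

Answer: 729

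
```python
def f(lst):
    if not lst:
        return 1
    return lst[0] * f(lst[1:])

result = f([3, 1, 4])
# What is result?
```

Product over [3, 1, 4] = 3 * 1 * 4 = 12

Answer: 12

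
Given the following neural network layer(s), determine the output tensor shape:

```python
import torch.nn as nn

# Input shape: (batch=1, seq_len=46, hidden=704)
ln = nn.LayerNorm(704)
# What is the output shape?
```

Input: (1, 46, 704) -> Output: (1, 46, 704)

Answer: (1, 46, 704)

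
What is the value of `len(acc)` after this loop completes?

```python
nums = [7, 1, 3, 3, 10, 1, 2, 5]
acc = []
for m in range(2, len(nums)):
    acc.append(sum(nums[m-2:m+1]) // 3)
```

Number of 3-element averages
`acc` takes the values: [] → [3] → [3, 2] → [3, 2, 5] → [3, 2, 5, 4] → [3, 2, 5, 4, 4] → [3, 2, 5, 4, 4, 2]
So `len(acc)` = 6

Answer: 6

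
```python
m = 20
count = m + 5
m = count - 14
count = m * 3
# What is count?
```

Trace:
`m = 20` → m = 20
`count = m + 5` → count = 25
`m = count - 14` → m = 11
`count = m * 3` → count = 33
So count = 33

Answer: 33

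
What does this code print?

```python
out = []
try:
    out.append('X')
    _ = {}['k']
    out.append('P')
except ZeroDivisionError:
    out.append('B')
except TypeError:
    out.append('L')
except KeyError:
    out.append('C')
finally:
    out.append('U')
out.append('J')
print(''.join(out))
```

Execution trace: 'X' (try body) → 'C' (except KeyError) → 'U' (finally) → 'J' (after the try/except). Output: XCUJ

Answer: XCUJ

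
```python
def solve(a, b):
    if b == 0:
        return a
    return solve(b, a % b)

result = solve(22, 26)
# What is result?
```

solve(22, 26) -> solve(26, 22) -> solve(22, 4) -> solve(4, 2) -> solve(2, 0) -> 2

Answer: 2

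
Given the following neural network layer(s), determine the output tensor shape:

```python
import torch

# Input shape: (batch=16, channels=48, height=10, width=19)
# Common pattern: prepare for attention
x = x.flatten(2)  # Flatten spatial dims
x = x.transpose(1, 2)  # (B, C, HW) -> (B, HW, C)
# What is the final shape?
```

Input: (16, 48, 10, 19) -> after flatten(2): (16, 48, 190) -> Output: (16, 190, 48)

Answer: (16, 190, 48)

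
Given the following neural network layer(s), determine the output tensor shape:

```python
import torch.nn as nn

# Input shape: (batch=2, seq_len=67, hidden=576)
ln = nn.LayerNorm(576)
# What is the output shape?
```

Input: (2, 67, 576) -> Output: (2, 67, 576)

Answer: (2, 67, 576)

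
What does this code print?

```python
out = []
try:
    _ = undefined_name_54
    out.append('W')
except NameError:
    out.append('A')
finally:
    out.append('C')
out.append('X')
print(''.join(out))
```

Execution trace: 'A' (except NameError) → 'C' (finally) → 'X' (after the try/except). Output: ACX

Answer: ACX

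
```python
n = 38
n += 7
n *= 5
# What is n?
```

Trace:
`n = 38` → n = 38
`n += 7` → n = 45
`n *= 5` → n = 225
So n = 225

Answer: 225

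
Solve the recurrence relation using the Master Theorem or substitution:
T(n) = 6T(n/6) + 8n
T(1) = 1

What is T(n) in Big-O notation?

By Master Theorem: a=6, b=6, f(n)=8n. Since log_6(6) = 1 and f(n) = Θ(n^1), Case 2 applies. T(n) = O(n log n).

Answer: O(n log n)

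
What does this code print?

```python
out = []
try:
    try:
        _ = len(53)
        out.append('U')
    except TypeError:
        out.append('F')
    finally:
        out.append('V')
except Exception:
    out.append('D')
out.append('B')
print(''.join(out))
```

Execution trace: 'F' (inner except TypeError) → 'V' (inner finally) → 'B' (after the try/except). Output: FVB

Answer: FVB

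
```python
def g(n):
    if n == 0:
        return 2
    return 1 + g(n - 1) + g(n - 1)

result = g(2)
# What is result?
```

g(n) = 1 + 2·g(n-1), g(0)=2. Closed form: (2+1)·2^2 - 1 = 11.

Answer: 11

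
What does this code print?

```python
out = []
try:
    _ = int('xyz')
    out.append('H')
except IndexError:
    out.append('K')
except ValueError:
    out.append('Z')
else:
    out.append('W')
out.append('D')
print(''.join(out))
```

Execution trace: 'Z' (except ValueError) → 'D' (after the try/except). Output: ZD

Answer: ZD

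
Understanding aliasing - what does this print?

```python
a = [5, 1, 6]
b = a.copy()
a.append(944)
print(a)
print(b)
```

Key concept: list.copy() creates independent copy.
Step by step:
`a = [5, 1, 6]` → a = [5, 1, 6]
`b = a.copy()` → b = [5, 1, 6]
`a.append(944)` → a = [5, 1, 6, 944]
`print(a)` → prints [5, 1, 6, 944]
`print(b)` → prints [5, 1, 6]

Answer:
[5, 1, 6, 944]
[5, 1, 6]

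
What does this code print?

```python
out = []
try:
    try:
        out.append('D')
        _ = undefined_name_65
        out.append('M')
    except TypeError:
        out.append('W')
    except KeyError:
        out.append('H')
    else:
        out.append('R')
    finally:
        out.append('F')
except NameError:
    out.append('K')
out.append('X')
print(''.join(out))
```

Execution trace: 'D' (try body) → 'F' (finally) → 'K' (outer except NameError) → 'X' (after the try/except). Output: DFKX

Answer: DFKX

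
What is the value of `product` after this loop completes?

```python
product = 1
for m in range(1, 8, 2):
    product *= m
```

Product of 1, 3, 5, ... up to 7
`product` takes the values: 1 → 3 → 15 → 105

Answer: 105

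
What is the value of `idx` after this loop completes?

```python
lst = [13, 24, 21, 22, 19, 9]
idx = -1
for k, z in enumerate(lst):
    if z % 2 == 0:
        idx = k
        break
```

First even number index in [13, 24, 21, 22, 19, 9]
`idx` takes the values: -1 → 1

Answer: 1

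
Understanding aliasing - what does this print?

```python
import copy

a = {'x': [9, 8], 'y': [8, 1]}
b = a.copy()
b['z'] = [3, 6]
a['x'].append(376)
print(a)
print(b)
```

Key concept: shallow copy of dict with mutable values.
Step by step:
`a = {'x': [9, 8], 'y': [8, 1]}` → a = {'x': [9, 8], 'y': [8, 1]}
`b = a.copy()` → b = {'x': [9, 8], 'y': [8, 1]}
`b['z'] = [3, 6]` → b = {'x': [9, 8], 'y': [8, 1], 'z': [3, 6]}
`a['x'].append(376)` → a = {'x': [9, 8, 376], 'y': [8, 1]}; b = {'x': [9, 8, 376], 'y': [8, 1], 'z': [3, 6]}
`print(a)` → prints {'x': [9, 8, 376], 'y': [8, 1]}
`print(b)` → prints {'x': [9, 8, 376], 'y': [8, 1], 'z': [3, 6]}

Answer:
{'x': [9, 8, 376], 'y': [8, 1]}
{'x': [9, 8, 376], 'y': [8, 1], 'z': [3, 6]}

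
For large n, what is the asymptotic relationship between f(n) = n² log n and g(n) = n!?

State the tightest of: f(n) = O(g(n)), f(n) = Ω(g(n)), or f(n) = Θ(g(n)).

n² log n vs n!: f(n) = O(g(n)) but not Ω(g(n)) — n! grows strictly faster than n² log n.

Answer: f(n) = O(g(n)) but not Ω(g(n)) — n! grows strictly faster than n² log n.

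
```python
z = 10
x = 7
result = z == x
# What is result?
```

Trace:
`z = 10` → z = 10
`x = 7` → x = 7
`result = z == x` → result = False
So result = False

Answer: False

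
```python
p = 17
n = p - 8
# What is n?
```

Trace:
`p = 17` → p = 17
`n = p - 8` → n = 9
So n = 9

Answer: 9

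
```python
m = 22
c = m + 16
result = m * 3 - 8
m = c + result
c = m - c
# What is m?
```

Trace:
`m = 22` → m = 22
`c = m + 16` → c = 38
`result = m * 3 - 8` → result = 58
`m = c + result` → m = 96
`c = m - c` → c = 58
So m = 96

Answer: 96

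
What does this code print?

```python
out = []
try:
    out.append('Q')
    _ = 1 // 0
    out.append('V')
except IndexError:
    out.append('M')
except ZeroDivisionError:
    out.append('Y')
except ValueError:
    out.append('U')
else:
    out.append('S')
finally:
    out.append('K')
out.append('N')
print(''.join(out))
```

Execution trace: 'Q' (try body) → 'Y' (except ZeroDivisionError) → 'K' (finally) → 'N' (after the try/except). Output: QYKN

Answer: QYKN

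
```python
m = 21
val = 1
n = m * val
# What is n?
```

Trace:
`m = 21` → m = 21
`val = 1` → val = 1
`n = m * val` → n = 21
So n = 21

Answer: 21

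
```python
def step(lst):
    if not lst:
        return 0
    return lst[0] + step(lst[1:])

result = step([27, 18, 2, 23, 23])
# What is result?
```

27 + 18 + 2 + 23 + 23 + 0 = 93

Answer: 93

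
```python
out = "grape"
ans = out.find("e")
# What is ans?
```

Trace:
`out = "grape"` → out = 'grape'
`ans = out.find("e")` → ans = 4
So ans = 4

Answer: 4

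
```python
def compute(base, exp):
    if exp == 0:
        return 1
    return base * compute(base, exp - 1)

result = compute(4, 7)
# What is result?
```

compute(4, 7) = 4 * 4 * 4 * 4 * 4 * 4 * 4 = 16384

Answer: 16384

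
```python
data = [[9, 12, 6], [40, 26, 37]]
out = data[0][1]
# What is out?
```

Trace:
`data = [[9, 12, 6], [40, 26, 37]]` → data = [[9, 12, 6], [40, 26, 37]]
`out = data[0][1]` → out = 12
So out = 12

Answer: 12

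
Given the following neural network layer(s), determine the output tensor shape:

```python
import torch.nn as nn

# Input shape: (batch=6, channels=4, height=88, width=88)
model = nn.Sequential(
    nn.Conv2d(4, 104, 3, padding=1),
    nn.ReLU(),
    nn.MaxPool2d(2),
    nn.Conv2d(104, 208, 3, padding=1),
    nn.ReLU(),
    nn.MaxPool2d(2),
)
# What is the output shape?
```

Input: (6, 4, 88, 88) -> after first Conv2d: (6, 104, 88, 88) -> after first MaxPool2d: (6, 104, 44, 44) -> after second Conv2d: (6, 208, 44, 44) -> Output: (6, 208, 22, 22)

Answer: (6, 208, 22, 22)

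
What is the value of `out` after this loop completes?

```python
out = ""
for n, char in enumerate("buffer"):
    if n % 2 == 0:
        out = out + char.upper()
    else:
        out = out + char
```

Uppercase even positions in 'buffer'
`out` takes the values: "" → "B" → "Bu" → "BuF" → "BuFf" → "BuFfE" → "BuFfEr"

Answer: "BuFfEr"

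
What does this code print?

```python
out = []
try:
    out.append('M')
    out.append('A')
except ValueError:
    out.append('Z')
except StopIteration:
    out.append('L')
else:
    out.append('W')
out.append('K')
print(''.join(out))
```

Execution trace: 'M' (try body) → 'A' (try body, no exception) → 'W' (else) → 'K' (after the try/except). Output: MAWK

Answer: MAWK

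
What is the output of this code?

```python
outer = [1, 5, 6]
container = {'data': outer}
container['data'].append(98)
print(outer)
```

Key concept: dict holds reference to list.
Step by step:
`outer = [1, 5, 6]` → outer = [1, 5, 6]
`container = {'data': outer}` → container = {'data': [1, 5, 6]}
`container['data'].append(98)` → outer = [1, 5, 6, 98]; container = {'data': [1, 5, 6, 98]}
`print(outer)` → prints [1, 5, 6, 98]

Answer: [1, 5, 6, 98]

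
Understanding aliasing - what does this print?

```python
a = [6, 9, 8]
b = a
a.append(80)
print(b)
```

Key concept: basic list aliasing.
Step by step:
`a = [6, 9, 8]` → a = [6, 9, 8]
`b = a` → b = [6, 9, 8] (same object as a)
`a.append(80)` → a = [6, 9, 8, 80] (same object as b); b = [6, 9, 8, 80] (same object as a)
`print(b)` → prints [6, 9, 8, 80]

Answer: [6, 9, 8, 80]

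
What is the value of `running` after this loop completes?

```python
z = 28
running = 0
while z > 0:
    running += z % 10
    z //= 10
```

Sum digits of 28
`running` takes the values: 0 → 8 → 10

Answer: 10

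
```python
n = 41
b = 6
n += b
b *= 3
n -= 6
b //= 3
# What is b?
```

Trace:
`n = 41` → n = 41
`b = 6` → b = 6
`n += b` → n = 47
`b *= 3` → b = 18
`n -= 6` → n = 41
`b //= 3` → b = 6
So b = 6

Answer: 6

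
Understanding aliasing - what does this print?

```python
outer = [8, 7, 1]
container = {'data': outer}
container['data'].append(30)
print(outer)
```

Key concept: dict holds reference to list.
Step by step:
`outer = [8, 7, 1]` → outer = [8, 7, 1]
`container = {'data': outer}` → container = {'data': [8, 7, 1]}
`container['data'].append(30)` → outer = [8, 7, 1, 30]; container = {'data': [8, 7, 1, 30]}
`print(outer)` → prints [8, 7, 1, 30]

Answer: [8, 7, 1, 30]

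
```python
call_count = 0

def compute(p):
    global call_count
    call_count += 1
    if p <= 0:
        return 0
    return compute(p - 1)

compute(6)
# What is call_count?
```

Linear recursion stepping by 1: 7 calls from p=6 down to ≤0.

Answer: 7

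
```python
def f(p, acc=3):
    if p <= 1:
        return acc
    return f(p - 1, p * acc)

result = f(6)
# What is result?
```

Accumulator trace (n, acc): (6, 3) -> (5, 18) -> (4, 90) -> (3, 360) -> (2, 1080) -> (1, 2160) -> return 2160

Answer: 2160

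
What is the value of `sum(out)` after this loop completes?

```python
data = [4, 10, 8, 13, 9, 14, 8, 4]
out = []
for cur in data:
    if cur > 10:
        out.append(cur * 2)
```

Sum of doubled values > 10
`out` takes the values: [] → [26] → [26, 28]
So `sum(out)` = 54

Answer: 54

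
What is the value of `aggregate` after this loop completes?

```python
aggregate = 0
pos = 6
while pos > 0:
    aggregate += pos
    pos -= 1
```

Sum 6 down to 1
`aggregate` takes the values: 0 → 6 → 11 → 15 → 18 → 20 → 21

Answer: 21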